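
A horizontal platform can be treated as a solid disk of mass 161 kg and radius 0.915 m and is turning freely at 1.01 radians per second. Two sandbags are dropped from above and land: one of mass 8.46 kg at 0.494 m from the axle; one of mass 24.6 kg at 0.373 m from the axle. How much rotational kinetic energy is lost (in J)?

energy lost ≈ 2.59 J

No external torque acts about the axle; L_before = L_after.
I_p = ½(161)(0.915)² = 67.40 kg·m².
Added inertia Σmr² = (8.46)(0.494)² + (24.6)(0.373)² = 5.487 kg·m²; I_f = 67.40 + 5.487 = 72.88 kg·m².
ω_f = I_p ω_i / I_f = (67.40)(1.01) / 72.88 = 0.9340 rad/s.
KE_i = ½(67.40)(1.010 rad/s)² = 34.38 J; KE_f = ½(72.88)(0.9340)² = 31.79 J.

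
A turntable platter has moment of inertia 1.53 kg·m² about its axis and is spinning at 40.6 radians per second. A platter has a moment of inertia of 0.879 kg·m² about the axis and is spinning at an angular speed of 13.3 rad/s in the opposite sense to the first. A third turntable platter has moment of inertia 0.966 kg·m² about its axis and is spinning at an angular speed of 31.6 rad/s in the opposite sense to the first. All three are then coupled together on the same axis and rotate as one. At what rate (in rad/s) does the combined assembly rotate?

No external torque acts about the common axis, so total angular momentum is conserved.
Taking A's sense as positive: L = (1.530)(40.6) − (0.8790)(13.3) − (0.9660)(31.6) = 19.90 kg·m²·rad/s.
Combined I = 1.530 + 0.8790 + 0.9660 = 3.375 kg·m².
ω_f = L / I = 19.90 / 3.375 = 5.897 rad/s.

|ω_f| ≈ 5.90 rad/s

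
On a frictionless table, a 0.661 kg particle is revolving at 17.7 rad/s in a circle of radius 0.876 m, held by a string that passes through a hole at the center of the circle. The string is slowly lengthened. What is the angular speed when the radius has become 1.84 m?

The constraining force is radial, so m r² ω about the center is conserved.
ω₂ = ω₁ (r₁/r₂)² = (17.7)(0.876/1.84)² = 4.012 rad/s.

ω₂ ≈ 4.01 rad/s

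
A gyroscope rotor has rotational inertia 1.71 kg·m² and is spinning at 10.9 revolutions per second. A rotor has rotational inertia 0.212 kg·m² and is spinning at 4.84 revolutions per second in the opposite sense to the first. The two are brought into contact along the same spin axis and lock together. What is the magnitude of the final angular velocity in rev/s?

The coupling torques are internal; angular momentum about the shared axis is conserved.
Taking A's sense as positive: L = (1.710)(10.9) − (0.2120)(4.84) = 17.61 kg·m²·rev/s.
Combined I = 1.710 + 0.2120 = 1.922 kg·m².
ω_f = L / I = 17.61 / 1.922 = 9.164 rev/s.

|ω_f| ≈ 9.16 rev/s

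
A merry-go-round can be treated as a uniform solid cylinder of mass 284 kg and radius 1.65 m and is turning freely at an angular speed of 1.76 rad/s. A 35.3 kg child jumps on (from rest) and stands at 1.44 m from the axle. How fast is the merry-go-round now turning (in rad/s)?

ω_f ≈ 1.48 rad/s

The added mass arrives with no angular momentum about the axle, and any external torque about the axle is negligible, so the system's angular momentum is conserved.
I_p = ½(284)(1.65)² = 386.6 kg·m².
Added inertia Σmr² = (35.3)(1.44)² = 73.20 kg·m²; I_f = 386.6 + 73.20 = 459.8 kg·m².
ω_f = I_p ω_i / I_f = (386.6)(1.76) / 459.8 = 1.480 rad/s.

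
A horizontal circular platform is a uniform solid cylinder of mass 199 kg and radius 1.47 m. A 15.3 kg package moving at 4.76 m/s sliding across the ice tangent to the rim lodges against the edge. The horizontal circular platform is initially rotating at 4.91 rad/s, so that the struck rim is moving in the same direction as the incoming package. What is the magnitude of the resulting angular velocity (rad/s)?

|ω_f| ≈ 4.69 rad/s

About the central axle the impulsive forces during the collision are internal, so angular momentum about that axis is conserved.
I_p = ½(199)(1.47)² = 215.0 kg·m². Taking the sense of the package's angular momentum as positive, L_{package} = m v R = (15.3)(4.76)(1.47) = 107.1 kg·m²/s.
L_i = +I_p ω_p + m v R = +(215.0)(4.91) + 107.1 = 1163 kg·m²/s.
After sticking, I_f = I_p + m R² = 215.0 + (15.3)(1.47)² = 248.1 kg·m².
ω_f = L_i / I_f = 1163 / 248.1 = 4.687 rad/s.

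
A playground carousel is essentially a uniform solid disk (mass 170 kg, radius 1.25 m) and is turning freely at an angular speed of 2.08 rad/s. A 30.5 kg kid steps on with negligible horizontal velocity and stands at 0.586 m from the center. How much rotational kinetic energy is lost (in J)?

The added mass arrives with no angular momentum about the center, and any external torque about the center is negligible, so the system's angular momentum is conserved.
I_p = ½(170)(1.25)² = 132.8 kg·m².
Added inertia Σmr² = (30.5)(0.586)² = 10.47 kg·m²; I_f = 132.8 + 10.47 = 143.3 kg·m².
ω_f = I_p ω_i / I_f = (132.8)(2.08) / 143.3 = 1.928 rad/s.
KE_i = ½(132.8)(2.080 rad/s)² = 287.3 J; KE_f = ½(143.3)(1.928)² = 266.3 J.

energy lost ≈ 21.0 J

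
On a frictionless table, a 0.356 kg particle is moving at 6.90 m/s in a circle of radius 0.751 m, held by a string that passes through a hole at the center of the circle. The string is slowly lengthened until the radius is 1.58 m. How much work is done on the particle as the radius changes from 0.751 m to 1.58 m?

The only horizontal force on the mass is along the cord (radial), so it exerts no torque about the hole and angular momentum m v r is conserved.
v₂ = v₁ r₁ / r₂ = (6.90)(0.751) / (1.58) = 3.280 m/s.
W = ΔKE = ½m(v₂² − v₁²) = -6.560 J.

W ≈ -6.56 J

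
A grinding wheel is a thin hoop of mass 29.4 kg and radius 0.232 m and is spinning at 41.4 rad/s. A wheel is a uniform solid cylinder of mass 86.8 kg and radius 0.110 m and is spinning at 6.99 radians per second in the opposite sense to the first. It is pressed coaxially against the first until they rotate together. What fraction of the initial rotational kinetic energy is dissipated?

fraction ≈ 0.337

No external torque acts about the common axis, so total angular momentum is conserved.
Moments of inertia: I_A = (29.4)(0.232)² = 1.582 kg·m²; I_B = ½(86.8)(0.110)² = 0.5251 kg·m².
Taking A's sense as positive: L = (1.582)(41.4) − (0.5251)(6.99) = 61.84 kg·m²·rad/s.
Combined I = 1.582 + 0.5251 = 2.108 kg·m².
ω_f = L / I = 61.84 / 2.108 = 29.34 rad/s.
KE_i = ½ΣIω² = 1369 J; KE_f = ½(2.108)(29.34)² = 907.3 J.
Fraction dissipated = (KE_i − KE_f)/KE_i = 0.3372.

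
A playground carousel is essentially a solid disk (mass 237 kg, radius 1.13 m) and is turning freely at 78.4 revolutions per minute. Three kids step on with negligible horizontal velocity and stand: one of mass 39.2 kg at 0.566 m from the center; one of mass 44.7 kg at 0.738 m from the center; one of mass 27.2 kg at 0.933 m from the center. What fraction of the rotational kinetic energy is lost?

fraction ≈ 0.286

No external torque acts about the center; L_before = L_after.
I_p = ½(237)(1.13)² = 151.3 kg·m².
Added inertia Σmr² = (39.2)(0.566)² + (44.7)(0.738)² + (27.2)(0.933)² = 60.58 kg·m²; I_f = 151.3 + 60.58 = 211.9 kg·m².
ω_f = I_p ω_i / I_f = (151.3)(78.4) / 211.9 = 55.99 rpm.
KE_i = ½(151.3)(8.210 rad/s)² = 5100 J; KE_f = ½(211.9)(5.863)² = 3642 J.
Fraction lost = 0.2859.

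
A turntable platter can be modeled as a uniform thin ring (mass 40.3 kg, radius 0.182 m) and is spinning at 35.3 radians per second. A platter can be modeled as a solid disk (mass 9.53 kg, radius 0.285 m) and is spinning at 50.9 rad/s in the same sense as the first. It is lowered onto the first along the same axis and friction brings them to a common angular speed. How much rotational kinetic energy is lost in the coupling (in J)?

The coupling torques are internal; angular momentum about the shared axis is conserved.
Moments of inertia: I_A = (40.3)(0.182)² = 1.335 kg·m²; I_B = ½(9.53)(0.285)² = 0.3870 kg·m².
Taking A's sense as positive: L = (1.335)(35.3) + (0.3870)(50.9) = 66.82 kg·m²·rad/s.
Combined I = 1.335 + 0.3870 = 1.722 kg·m².
ω_f = L / I = 66.82 / 1.722 = 38.81 rad/s.
KE_i = ½ΣIω² = 1333 J; KE_f = ½(1.722)(38.81)² = 1297 J.

ΔKE lost ≈ 36.5 J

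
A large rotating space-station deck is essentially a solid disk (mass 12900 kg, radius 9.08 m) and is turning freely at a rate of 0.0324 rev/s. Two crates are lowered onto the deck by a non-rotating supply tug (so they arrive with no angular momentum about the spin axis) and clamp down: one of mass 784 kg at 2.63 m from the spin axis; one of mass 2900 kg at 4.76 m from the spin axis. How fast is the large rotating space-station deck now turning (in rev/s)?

No external torque acts about the spin axis; L_before = L_after.
I_p = ½(12900)(9.08)² = 5.318e+05 kg·m².
Added inertia Σmr² = (784)(2.63)² + (2900)(4.76)² = 71130 kg·m²; I_f = 5.318e+05 + 71130 = 6.029e+05 kg·m².
ω_f = I_p ω_i / I_f = (5.318e+05)(0.0324) / 6.029e+05 = 0.02858 rev/s.

ω_f ≈ 0.0286 rev/s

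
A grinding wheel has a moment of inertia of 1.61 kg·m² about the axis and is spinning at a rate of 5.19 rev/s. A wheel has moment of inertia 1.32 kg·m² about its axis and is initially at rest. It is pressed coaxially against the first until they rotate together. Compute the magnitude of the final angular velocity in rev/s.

|ω_f| ≈ 2.85 rev/s

The coupling torques are internal; angular momentum about the shared axis is conserved.
Taking A's sense as positive: L = (1.610)(5.19) = 8.356 kg·m²·rev/s.
Combined I = 1.610 + 1.320 = 2.930 kg·m².
ω_f = L / I = 8.356 / 2.930 = 2.852 rev/s.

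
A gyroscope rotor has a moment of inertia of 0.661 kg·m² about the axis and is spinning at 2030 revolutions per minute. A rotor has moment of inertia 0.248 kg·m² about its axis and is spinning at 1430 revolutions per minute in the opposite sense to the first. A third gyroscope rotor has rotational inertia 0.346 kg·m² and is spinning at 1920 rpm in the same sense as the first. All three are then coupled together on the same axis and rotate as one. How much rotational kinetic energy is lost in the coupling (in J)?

The coupling torques are internal; angular momentum about the shared axis is conserved.
Taking A's sense as positive: L = (0.6610)(2030) − (0.2480)(1430) + (0.3460)(1920) = 1652 kg·m²·rpm.
Combined I = 0.6610 + 0.2480 + 0.3460 = 1.255 kg·m².
ω_f = L / I = 1652 / 1.255 = 1316 rpm.
KE_i = ½ΣIω² = 24710 J; KE_f = ½(1.255)(137.8)² = 11920 J.

ΔKE lost ≈ 12800 J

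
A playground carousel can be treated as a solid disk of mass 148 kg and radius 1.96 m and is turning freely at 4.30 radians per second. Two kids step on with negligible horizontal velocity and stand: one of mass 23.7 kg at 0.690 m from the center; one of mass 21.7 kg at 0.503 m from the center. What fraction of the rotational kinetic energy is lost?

fraction ≈ 0.0557

No external torque acts about the center; L_before = L_after.
I_p = ½(148)(1.96)² = 284.3 kg·m².
Added inertia Σmr² = (23.7)(0.690)² + (21.7)(0.503)² = 16.77 kg·m²; I_f = 284.3 + 16.77 = 301.1 kg·m².
ω_f = I_p ω_i / I_f = (284.3)(4.30) / 301.1 = 4.060 rad/s.
KE_i = ½(284.3)(4.300 rad/s)² = 2628 J; KE_f = ½(301.1)(4.060)² = 2482 J.
Fraction lost = 0.05572.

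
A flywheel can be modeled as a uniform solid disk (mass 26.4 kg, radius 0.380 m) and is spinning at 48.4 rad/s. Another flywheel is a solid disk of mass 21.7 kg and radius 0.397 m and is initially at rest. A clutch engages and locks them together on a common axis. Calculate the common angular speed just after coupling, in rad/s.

|ω_f| ≈ 25.5 rad/s

No external torque acts about the common axis, so total angular momentum is conserved.
Moments of inertia: I_A = ½(26.4)(0.380)² = 1.906 kg·m²; I_B = ½(21.7)(0.397)² = 1.710 kg·m².
Taking A's sense as positive: L = (1.906)(48.4) = 92.25 kg·m²·rad/s.
Combined I = 1.906 + 1.710 = 3.616 kg·m².
ω_f = L / I = 92.25 / 3.616 = 25.51 rad/s.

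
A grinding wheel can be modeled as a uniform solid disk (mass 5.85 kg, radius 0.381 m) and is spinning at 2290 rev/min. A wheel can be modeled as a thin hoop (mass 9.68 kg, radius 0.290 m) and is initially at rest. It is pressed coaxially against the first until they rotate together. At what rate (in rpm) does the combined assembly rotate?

No external torque acts about the common axis, so total angular momentum is conserved.
Moments of inertia: I_A = ½(5.85)(0.381)² = 0.4246 kg·m²; I_B = (9.68)(0.290)² = 0.8141 kg·m².
Taking A's sense as positive: L = (0.4246)(2290) = 972.3 kg·m²·rpm.
Combined I = 0.4246 + 0.8141 = 1.239 kg·m².
ω_f = L / I = 972.3 / 1.239 = 785.0 rpm.

|ω_f| ≈ 785 rpm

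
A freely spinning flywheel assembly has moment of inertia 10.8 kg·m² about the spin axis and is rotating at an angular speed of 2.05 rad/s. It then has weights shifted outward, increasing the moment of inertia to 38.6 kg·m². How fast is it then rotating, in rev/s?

With no external torque about the axis, L is conserved: I₁ω₁ = I₂ω₂.
ω₂ = I₁ω₁ / I₂ = (10.80)(2.05 rad/s) / (38.60) = 0.5736 rad/s = 0.09129 rev/s.

ω₂ ≈ 0.0913 rev/s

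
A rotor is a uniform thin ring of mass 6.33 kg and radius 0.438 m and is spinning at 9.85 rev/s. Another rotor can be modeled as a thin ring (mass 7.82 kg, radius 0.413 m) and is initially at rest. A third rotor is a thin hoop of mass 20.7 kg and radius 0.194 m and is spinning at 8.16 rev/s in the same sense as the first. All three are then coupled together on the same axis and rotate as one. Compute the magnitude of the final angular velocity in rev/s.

No external torque acts about the common axis, so total angular momentum is conserved.
Moments of inertia: I_A = (6.33)(0.438)² = 1.214 kg·m²; I_B = (7.82)(0.413)² = 1.334 kg·m²; I_C = (20.7)(0.194)² = 0.7791 kg·m².
Taking A's sense as positive: L = (1.214)(9.85) + (0.7791)(8.16) = 18.32 kg·m²·rev/s.
Combined I = 1.214 + 1.334 + 0.7791 = 3.327 kg·m².
ω_f = L / I = 18.32 / 3.327 = 5.506 rev/s.

|ω_f| ≈ 5.51 rev/s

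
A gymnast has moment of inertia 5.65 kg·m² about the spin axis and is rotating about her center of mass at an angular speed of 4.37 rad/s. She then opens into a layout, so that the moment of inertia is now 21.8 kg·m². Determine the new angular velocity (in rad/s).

ω₂ ≈ 1.13 rad/s

With no external torque about the axis, L is conserved: I₁ω₁ = I₂ω₂.
ω₂ = I₁ω₁ / I₂ = (5.650)(4.37 rad/s) / (21.80) = 1.133 rad/s.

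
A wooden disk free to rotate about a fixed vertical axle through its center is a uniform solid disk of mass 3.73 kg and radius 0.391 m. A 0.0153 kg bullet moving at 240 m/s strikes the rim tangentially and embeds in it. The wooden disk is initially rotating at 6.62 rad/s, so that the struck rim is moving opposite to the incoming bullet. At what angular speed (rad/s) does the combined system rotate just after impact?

The axle reaction passes through the axle and exerts no torque about it; angular momentum about the axle is conserved through the impact.
I_p = ½(3.73)(0.391)² = 0.2851 kg·m². Taking the sense of the bullet's angular momentum as positive, L_{bullet} = m v R = (0.0153)(240)(0.391) = 1.436 kg·m²/s.
L_i = −I_p ω_p + m v R = −(0.2851)(6.62) + 1.436 = -0.4518 kg·m²/s.
After sticking, I_f = I_p + m R² = 0.2851 + (0.0153)(0.391)² = 0.2875 kg·m².
ω_f = L_i / I_f = -0.4518 / 0.2875 = -1.572 rad/s.

|ω_f| ≈ 1.57 rad/s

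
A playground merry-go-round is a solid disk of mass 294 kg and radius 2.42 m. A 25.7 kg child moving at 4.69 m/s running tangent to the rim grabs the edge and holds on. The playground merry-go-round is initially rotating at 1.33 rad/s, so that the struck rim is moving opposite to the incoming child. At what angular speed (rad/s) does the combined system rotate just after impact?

About the axle the impulsive forces during the collision are internal, so angular momentum about that axis is conserved.
I_p = ½(294)(2.42)² = 860.9 kg·m². Taking the sense of the child's angular momentum as positive, L_{child} = m v R = (25.7)(4.69)(2.42) = 291.7 kg·m²/s.
L_i = −I_p ω_p + m v R = −(860.9)(1.33) + 291.7 = -853.3 kg·m²/s.
After sticking, I_f = I_p + m R² = 860.9 + (25.7)(2.42)² = 1011 kg·m².
ω_f = L_i / I_f = -853.3 / 1011 = -0.8437 rad/s.

|ω_f| ≈ 0.844 rad/s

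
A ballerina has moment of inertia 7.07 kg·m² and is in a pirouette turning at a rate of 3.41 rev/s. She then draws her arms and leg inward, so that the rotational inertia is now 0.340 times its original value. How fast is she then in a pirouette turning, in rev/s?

No external torque acts about the spin axis, so angular momentum is conserved.
I₂ = 0.340 × 7.07 = 2.404 kg·m².
ω₂ = I₁ω₁ / I₂ = (7.070)(3.41 rev/s) / (2.404) = 10.03 rev/s.

ω₂ ≈ 10.0 rev/s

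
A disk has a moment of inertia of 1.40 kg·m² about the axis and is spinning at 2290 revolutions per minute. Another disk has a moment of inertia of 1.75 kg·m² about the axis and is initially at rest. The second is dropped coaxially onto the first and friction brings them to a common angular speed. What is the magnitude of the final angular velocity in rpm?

|ω_f| ≈ 1020 rpm

The coupling torques are internal; angular momentum about the shared axis is conserved.
Taking A's sense as positive: L = (1.400)(2290) = 3206 kg·m²·rpm.
Combined I = 1.400 + 1.750 = 3.150 kg·m².
ω_f = L / I = 3206 / 3.150 = 1018 rpm.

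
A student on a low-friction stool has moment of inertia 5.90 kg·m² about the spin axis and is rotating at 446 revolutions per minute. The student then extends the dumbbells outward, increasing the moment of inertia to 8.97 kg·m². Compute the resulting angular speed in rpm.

With no external torque about the axis, L is conserved: I₁ω₁ = I₂ω₂.
ω₂ = I₁ω₁ / I₂ = (5.900)(446 rpm) / (8.970) = 293.4 rpm.

ω₂ ≈ 293 rpm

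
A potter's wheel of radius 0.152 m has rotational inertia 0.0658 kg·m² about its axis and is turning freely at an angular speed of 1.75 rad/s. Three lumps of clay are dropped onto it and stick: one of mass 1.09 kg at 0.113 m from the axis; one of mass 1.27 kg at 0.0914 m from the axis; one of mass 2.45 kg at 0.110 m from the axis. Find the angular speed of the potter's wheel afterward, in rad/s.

ω_f ≈ 0.960 rad/s

No external torque acts about the axis; L_before = L_after.
Added inertia Σmr² = (1.09)(0.113)² + (1.27)(0.0914)² + (2.45)(0.110)² = 0.05417 kg·m²; I_f = 0.06580 + 0.05417 = 0.1200 kg·m².
ω_f = I_p ω_i / I_f = (0.06580)(1.75) / 0.1200 = 0.9598 rad/s.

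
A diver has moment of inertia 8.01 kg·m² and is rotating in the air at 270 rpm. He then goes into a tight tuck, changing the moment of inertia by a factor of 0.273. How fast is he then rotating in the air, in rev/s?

No external torque acts about the spin axis, so angular momentum is conserved.
I₂ = 0.273 × 8.01 = 2.187 kg·m².
ω₂ = I₁ω₁ / I₂ = (8.010)(270 rpm) / (2.187) = 989.0 rpm = 16.48 rev/s.

ω₂ ≈ 16.5 rev/s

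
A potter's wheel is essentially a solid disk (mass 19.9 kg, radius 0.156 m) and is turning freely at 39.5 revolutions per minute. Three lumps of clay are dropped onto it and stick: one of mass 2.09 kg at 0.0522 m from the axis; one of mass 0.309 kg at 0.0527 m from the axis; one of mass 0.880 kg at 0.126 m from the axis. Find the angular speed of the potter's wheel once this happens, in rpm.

The added mass arrives with no angular momentum about the axis, and any external torque about the axis is negligible, so the system's angular momentum is conserved.
I_p = ½(19.9)(0.156)² = 0.2421 kg·m².
Added inertia Σmr² = (2.09)(0.0522)² + (0.309)(0.0527)² + (0.880)(0.126)² = 0.02052 kg·m²; I_f = 0.2421 + 0.02052 = 0.2627 kg·m².
ω_f = I_p ω_i / I_f = (0.2421)(39.5) / 0.2627 = 36.41 rpm.

ω_f ≈ 36.4 rpm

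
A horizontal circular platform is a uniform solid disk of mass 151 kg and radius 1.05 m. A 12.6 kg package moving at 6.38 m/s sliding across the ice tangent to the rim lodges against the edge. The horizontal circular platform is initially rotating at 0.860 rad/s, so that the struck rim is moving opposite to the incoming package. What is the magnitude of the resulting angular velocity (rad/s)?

The axle reaction passes through the central axle and exerts no torque about it; angular momentum about the central axle is conserved through the impact.
I_p = ½(151)(1.05)² = 83.24 kg·m². Taking the sense of the package's angular momentum as positive, L_{package} = m v R = (12.6)(6.38)(1.05) = 84.41 kg·m²/s.
L_i = −I_p ω_p + m v R = −(83.24)(0.860) + 84.41 = 12.82 kg·m²/s.
After sticking, I_f = I_p + m R² = 83.24 + (12.6)(1.05)² = 97.13 kg·m².
ω_f = L_i / I_f = 12.82 / 97.13 = 0.1320 rad/s.

|ω_f| ≈ 0.132 rad/s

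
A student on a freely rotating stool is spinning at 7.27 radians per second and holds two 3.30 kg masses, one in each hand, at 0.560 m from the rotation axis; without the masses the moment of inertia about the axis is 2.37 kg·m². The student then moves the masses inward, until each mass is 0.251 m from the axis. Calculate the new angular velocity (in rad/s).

ω₂ ≈ 11.6 rad/s

No external torque acts about the spin axis, so angular momentum is conserved.
I₁ = 2.37 + 2(3.30)(0.560)² = 4.440 kg·m²; I₂ = 2.37 + 2(3.30)(0.251)² = 2.786 kg·m².
ω₂ = I₁ω₁ / I₂ = (4.440)(7.27 rad/s) / (2.786) = 11.59 rad/s.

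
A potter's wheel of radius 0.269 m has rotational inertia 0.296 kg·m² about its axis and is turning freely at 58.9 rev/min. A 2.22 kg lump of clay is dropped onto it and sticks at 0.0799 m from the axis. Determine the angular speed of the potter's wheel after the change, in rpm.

ω_f ≈ 56.2 rpm

No external torque acts about the axis; L_before = L_after.
Added inertia Σmr² = (2.22)(0.0799)² = 0.01417 kg·m²; I_f = 0.2960 + 0.01417 = 0.3102 kg·m².
ω_f = I_p ω_i / I_f = (0.2960)(58.9) / 0.3102 = 56.21 rpm.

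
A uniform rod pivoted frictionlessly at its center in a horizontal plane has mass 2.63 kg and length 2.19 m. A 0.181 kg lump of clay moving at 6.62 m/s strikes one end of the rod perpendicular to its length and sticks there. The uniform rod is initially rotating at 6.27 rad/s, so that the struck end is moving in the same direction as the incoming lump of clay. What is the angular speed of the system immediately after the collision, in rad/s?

About the pivot the impulsive forces during the collision are internal, so angular momentum about that axis is conserved.
I_p = (1/12)(2.63)(2.19)² = 1.051 kg·m². Taking the sense of the lump of clay's angular momentum as positive, L_{lump} = m v R = (0.181)(6.62)(2.19/2) = 1.312 kg·m²/s.
L_i = +I_p ω_p + m v R = +(1.051)(6.27) + 1.312 = 7.903 kg·m²/s.
After sticking, I_f = I_p + m R² = 1.051 + (0.181)(2.19/2)² = 1.268 kg·m².
ω_f = L_i / I_f = 7.903 / 1.268 = 6.232 rad/s.

|ω_f| ≈ 6.23 rad/s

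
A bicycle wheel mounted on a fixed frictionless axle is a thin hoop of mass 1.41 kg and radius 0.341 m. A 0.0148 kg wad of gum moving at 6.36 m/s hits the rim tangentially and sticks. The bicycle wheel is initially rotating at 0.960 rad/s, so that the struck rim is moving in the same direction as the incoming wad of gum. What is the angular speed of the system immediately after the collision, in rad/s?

The axle reaction passes through the axle and exerts no torque about it; angular momentum about the axle is conserved through the impact.
I_p = (1.41)(0.341)² = 0.1640 kg·m². Taking the sense of the wad of gum's angular momentum as positive, L_{wad} = m v R = (0.0148)(6.36)(0.341) = 0.03210 kg·m²/s.
L_i = +I_p ω_p + m v R = +(0.1640)(0.960) + 0.03210 = 0.1895 kg·m²/s.
After sticking, I_f = I_p + m R² = 0.1640 + (0.0148)(0.341)² = 0.1657 kg·m².
ω_f = L_i / I_f = 0.1895 / 0.1657 = 1.144 rad/s.

|ω_f| ≈ 1.14 rad/s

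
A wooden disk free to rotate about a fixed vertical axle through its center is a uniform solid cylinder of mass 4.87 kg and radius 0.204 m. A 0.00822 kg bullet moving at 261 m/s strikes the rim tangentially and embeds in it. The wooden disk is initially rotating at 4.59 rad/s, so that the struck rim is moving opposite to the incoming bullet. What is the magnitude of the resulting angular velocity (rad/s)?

|ω_f| ≈ 0.270 rad/s

About the axle the impulsive forces during the collision are internal, so angular momentum about that axis is conserved.
I_p = ½(4.87)(0.204)² = 0.1013 kg·m². Taking the sense of the bullet's angular momentum as positive, L_{bullet} = m v R = (0.00822)(261)(0.204) = 0.4377 kg·m²/s.
L_i = −I_p ω_p + m v R = −(0.1013)(4.59) + 0.4377 = -0.02746 kg·m²/s.
After sticking, I_f = I_p + m R² = 0.1013 + (0.00822)(0.204)² = 0.1017 kg·m².
ω_f = L_i / I_f = -0.02746 / 0.1017 = -0.2701 rad/s.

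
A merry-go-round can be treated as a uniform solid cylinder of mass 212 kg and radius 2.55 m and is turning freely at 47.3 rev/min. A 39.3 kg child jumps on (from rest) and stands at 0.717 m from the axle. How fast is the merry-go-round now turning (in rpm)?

No external torque acts about the axle; L_before = L_after.
I_p = ½(212)(2.55)² = 689.3 kg·m².
Added inertia Σmr² = (39.3)(0.717)² = 20.20 kg·m²; I_f = 689.3 + 20.20 = 709.5 kg·m².
ω_f = I_p ω_i / I_f = (689.3)(47.3) / 709.5 = 45.95 rpm.

ω_f ≈ 46.0 rpm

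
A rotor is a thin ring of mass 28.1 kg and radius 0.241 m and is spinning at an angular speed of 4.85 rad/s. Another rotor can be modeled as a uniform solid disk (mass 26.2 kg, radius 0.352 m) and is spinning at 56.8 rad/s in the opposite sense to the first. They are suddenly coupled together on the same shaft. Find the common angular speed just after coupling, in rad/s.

|ω_f| ≈ 25.9 rad/s

No external torque acts about the common axis, so total angular momentum is conserved.
Moments of inertia: I_A = (28.1)(0.241)² = 1.632 kg·m²; I_B = ½(26.2)(0.352)² = 1.623 kg·m².
Taking A's sense as positive: L = (1.632)(4.85) − (1.623)(56.8) = -84.28 kg·m²·rad/s.
Combined I = 1.632 + 1.623 = 3.255 kg·m².
ω_f = L / I = -84.28 / 3.255 = -25.89 rad/s.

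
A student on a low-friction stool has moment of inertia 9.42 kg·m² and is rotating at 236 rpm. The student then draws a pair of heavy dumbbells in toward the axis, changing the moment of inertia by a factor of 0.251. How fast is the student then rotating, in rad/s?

ω₂ ≈ 98.5 rad/s

With no external torque about the axis, L is conserved: I₁ω₁ = I₂ω₂.
I₂ = 0.251 × 9.42 = 2.364 kg·m².
ω₂ = I₁ω₁ / I₂ = (9.420)(236 rpm) / (2.364) = 940.2 rpm = 98.46 rad/s.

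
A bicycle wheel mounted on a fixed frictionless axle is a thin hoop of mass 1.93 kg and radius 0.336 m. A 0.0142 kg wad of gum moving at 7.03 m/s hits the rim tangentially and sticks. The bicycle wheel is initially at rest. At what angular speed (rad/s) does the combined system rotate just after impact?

About the axle the impulsive forces during the collision are internal, so angular momentum about that axis is conserved.
I_p = (1.93)(0.336)² = 0.2179 kg·m². Taking the sense of the wad of gum's angular momentum as positive, L_{wad} = m v R = (0.0142)(7.03)(0.336) = 0.03354 kg·m²/s.
L_i = 0 + 0.03354 = 0.03354 kg·m²/s.
After sticking, I_f = I_p + m R² = 0.2179 + (0.0142)(0.336)² = 0.2195 kg·m².
ω_f = L_i / I_f = 0.03354 / 0.2195 = 0.1528 rad/s.

|ω_f| ≈ 0.153 rad/s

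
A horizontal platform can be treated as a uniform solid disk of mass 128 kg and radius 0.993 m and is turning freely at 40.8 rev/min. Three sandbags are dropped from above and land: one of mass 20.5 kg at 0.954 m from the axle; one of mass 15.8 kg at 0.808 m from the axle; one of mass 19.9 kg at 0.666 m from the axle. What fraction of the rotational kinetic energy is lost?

No external torque acts about the axle; L_before = L_after.
I_p = ½(128)(0.993)² = 63.11 kg·m².
Added inertia Σmr² = (20.5)(0.954)² + (15.8)(0.808)² + (19.9)(0.666)² = 37.80 kg·m²; I_f = 63.11 + 37.80 = 100.9 kg·m².
ω_f = I_p ω_i / I_f = (63.11)(40.8) / 100.9 = 25.52 rpm.
KE_i = ½(63.11)(4.273 rad/s)² = 576.0 J; KE_f = ½(100.9)(2.672)² = 360.2 J.
Fraction lost = 0.3746.

fraction ≈ 0.375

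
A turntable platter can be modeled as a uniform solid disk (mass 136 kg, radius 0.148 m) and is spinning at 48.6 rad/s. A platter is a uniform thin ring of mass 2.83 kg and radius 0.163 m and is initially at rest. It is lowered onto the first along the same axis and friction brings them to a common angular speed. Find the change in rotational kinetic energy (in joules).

The coupling torques are internal; angular momentum about the shared axis is conserved.
Moments of inertia: I_A = ½(136)(0.148)² = 1.489 kg·m²; I_B = (2.83)(0.163)² = 0.07519 kg·m².
Taking A's sense as positive: L = (1.489)(48.6) = 72.39 kg·m²·rad/s.
Combined I = 1.489 + 0.07519 = 1.565 kg·m².
ω_f = L / I = 72.39 / 1.565 = 46.26 rad/s.
KE_i = ½ΣIω² = 1759 J; KE_f = ½(1.565)(46.26)² = 1675 J.

ΔKE ≈ -84.5 J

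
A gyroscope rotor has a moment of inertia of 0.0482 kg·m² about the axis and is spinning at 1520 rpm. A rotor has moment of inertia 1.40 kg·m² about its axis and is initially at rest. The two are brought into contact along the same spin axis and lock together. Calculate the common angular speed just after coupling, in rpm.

The coupling torques are internal; angular momentum about the shared axis is conserved.
Taking A's sense as positive: L = (0.04820)(1520) = 73.26 kg·m²·rpm.
Combined I = 0.04820 + 1.400 = 1.448 kg·m².
ω_f = L / I = 73.26 / 1.448 = 50.59 rpm.

|ω_f| ≈ 50.6 rpm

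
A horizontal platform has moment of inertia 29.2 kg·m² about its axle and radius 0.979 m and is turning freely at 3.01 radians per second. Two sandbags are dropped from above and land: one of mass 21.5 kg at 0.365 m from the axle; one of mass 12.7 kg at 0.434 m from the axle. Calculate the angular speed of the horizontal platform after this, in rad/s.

No external torque acts about the axle; L_before = L_after.
Added inertia Σmr² = (21.5)(0.365)² + (12.7)(0.434)² = 5.256 kg·m²; I_f = 29.20 + 5.256 = 34.46 kg·m².
ω_f = I_p ω_i / I_f = (29.20)(3.01) / 34.46 = 2.551 rad/s.

ω_f ≈ 2.55 rad/s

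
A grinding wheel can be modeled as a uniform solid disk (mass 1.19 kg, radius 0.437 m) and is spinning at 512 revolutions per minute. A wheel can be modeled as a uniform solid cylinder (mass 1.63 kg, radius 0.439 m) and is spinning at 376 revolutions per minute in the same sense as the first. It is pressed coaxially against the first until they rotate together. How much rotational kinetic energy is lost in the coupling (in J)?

No external torque acts about the common axis, so total angular momentum is conserved.
Moments of inertia: I_A = ½(1.19)(0.437)² = 0.1136 kg·m²; I_B = ½(1.63)(0.439)² = 0.1571 kg·m².
Taking A's sense as positive: L = (0.1136)(512) + (0.1571)(376) = 117.2 kg·m²·rpm.
Combined I = 0.1136 + 0.1571 = 0.2707 kg·m².
ω_f = L / I = 117.2 / 0.2707 = 433.1 rpm.
KE_i = ½ΣIω² = 285.1 J; KE_f = ½(0.2707)(45.35)² = 278.4 J.

ΔKE lost ≈ 6.69 J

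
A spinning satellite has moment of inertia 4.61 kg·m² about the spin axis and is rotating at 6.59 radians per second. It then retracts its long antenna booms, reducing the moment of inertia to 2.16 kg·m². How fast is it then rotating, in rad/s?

ω₂ ≈ 14.1 rad/s

With no external torque about the axis, L is conserved: I₁ω₁ = I₂ω₂.
ω₂ = I₁ω₁ / I₂ = (4.610)(6.59 rad/s) / (2.160) = 14.06 rad/s.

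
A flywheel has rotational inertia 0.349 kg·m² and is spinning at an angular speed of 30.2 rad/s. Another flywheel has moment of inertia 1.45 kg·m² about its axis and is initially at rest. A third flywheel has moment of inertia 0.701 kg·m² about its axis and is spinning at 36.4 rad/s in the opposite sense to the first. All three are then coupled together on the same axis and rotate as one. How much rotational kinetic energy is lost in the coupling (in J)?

The coupling torques are internal; angular momentum about the shared axis is conserved.
Taking A's sense as positive: L = (0.3490)(30.2) − (0.7010)(36.4) = -14.98 kg·m²·rad/s.
Combined I = 0.3490 + 1.450 + 0.7010 = 2.500 kg·m².
ω_f = L / I = -14.98 / 2.500 = -5.991 rad/s.
KE_i = ½ΣIω² = 623.5 J; KE_f = ½(2.500)(5.991)² = 44.86 J.

ΔKE lost ≈ 579 J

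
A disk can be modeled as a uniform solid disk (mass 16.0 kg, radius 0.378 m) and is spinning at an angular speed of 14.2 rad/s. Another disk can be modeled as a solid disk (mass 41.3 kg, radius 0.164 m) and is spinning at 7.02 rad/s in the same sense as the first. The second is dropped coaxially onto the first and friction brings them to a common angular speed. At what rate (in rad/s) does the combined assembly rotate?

The coupling torques are internal; angular momentum about the shared axis is conserved.
Moments of inertia: I_A = ½(16.0)(0.378)² = 1.143 kg·m²; I_B = ½(41.3)(0.164)² = 0.5554 kg·m².
Taking A's sense as positive: L = (1.143)(14.2) + (0.5554)(7.02) = 20.13 kg·m²·rad/s.
Combined I = 1.143 + 0.5554 = 1.698 kg·m².
ω_f = L / I = 20.13 / 1.698 = 11.85 rad/s.

|ω_f| ≈ 11.9 rad/s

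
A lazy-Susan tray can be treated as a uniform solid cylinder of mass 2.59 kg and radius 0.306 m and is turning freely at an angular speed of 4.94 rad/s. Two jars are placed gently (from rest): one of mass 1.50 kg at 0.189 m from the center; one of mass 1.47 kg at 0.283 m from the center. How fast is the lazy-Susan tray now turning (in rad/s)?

ω_f ≈ 2.05 rad/s

The added mass arrives with no angular momentum about the center, and any external torque about the center is negligible, so the system's angular momentum is conserved.
I_p = ½(2.59)(0.306)² = 0.1213 kg·m².
Added inertia Σmr² = (1.50)(0.189)² + (1.47)(0.283)² = 0.1713 kg·m²; I_f = 0.1213 + 0.1713 = 0.2926 kg·m².
ω_f = I_p ω_i / I_f = (0.1213)(4.94) / 0.2926 = 2.047 rad/s.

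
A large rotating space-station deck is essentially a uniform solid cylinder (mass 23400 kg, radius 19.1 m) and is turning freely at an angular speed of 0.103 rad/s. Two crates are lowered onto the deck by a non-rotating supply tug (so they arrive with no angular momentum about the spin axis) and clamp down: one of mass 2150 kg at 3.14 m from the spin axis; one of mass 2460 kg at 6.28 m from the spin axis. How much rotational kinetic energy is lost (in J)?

energy lost ≈ 610 J

The added mass arrives with no angular momentum about the spin axis, and any external torque about the spin axis is negligible, so the system's angular momentum is conserved.
I_p = ½(23400)(19.1)² = 4.268e+06 kg·m².
Added inertia Σmr² = (2150)(3.14)² + (2460)(6.28)² = 1.182e+05 kg·m²; I_f = 4.268e+06 + 1.182e+05 = 4.386e+06 kg·m².
ω_f = I_p ω_i / I_f = (4.268e+06)(0.103) / 4.386e+06 = 0.1002 rad/s.
KE_i = ½(4.268e+06)(0.1030 rad/s)² = 22640 J; KE_f = ½(4.386e+06)(0.1002)² = 22030 J.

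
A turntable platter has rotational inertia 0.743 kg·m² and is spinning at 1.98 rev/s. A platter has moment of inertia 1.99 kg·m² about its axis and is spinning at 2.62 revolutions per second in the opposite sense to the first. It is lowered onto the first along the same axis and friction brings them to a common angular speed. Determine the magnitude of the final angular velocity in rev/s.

No external torque acts about the common axis, so total angular momentum is conserved.
Taking A's sense as positive: L = (0.7430)(1.98) − (1.990)(2.62) = -3.743 kg·m²·rev/s.
Combined I = 0.7430 + 1.990 = 2.733 kg·m².
ω_f = L / I = -3.743 / 2.733 = -1.369 rev/s.

|ω_f| ≈ 1.37 rev/s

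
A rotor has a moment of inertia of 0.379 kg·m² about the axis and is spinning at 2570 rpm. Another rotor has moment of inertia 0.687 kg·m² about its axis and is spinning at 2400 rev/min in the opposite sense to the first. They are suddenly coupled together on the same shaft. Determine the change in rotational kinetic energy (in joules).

ΔKE ≈ -33100 J

No external torque acts about the common axis, so total angular momentum is conserved.
Taking A's sense as positive: L = (0.3790)(2570) − (0.6870)(2400) = -674.8 kg·m²·rpm.
Combined I = 0.3790 + 0.6870 = 1.066 kg·m².
ω_f = L / I = -674.8 / 1.066 = -633.0 rpm.
KE_i = ½ΣIω² = 35420 J; KE_f = ½(1.066)(66.29)² = 2342 J.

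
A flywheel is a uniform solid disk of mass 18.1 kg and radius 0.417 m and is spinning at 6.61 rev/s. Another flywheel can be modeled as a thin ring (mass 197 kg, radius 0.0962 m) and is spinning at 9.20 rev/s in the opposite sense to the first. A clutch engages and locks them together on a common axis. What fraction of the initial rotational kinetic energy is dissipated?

No external torque acts about the common axis, so total angular momentum is conserved.
Moments of inertia: I_A = ½(18.1)(0.417)² = 1.574 kg·m²; I_B = (197)(0.0962)² = 1.823 kg·m².
Taking A's sense as positive: L = (1.574)(6.61) − (1.823)(9.20) = -6.371 kg·m²·rev/s.
Combined I = 1.574 + 1.823 = 3.397 kg·m².
ω_f = L / I = -6.371 / 3.397 = -1.875 rev/s.
KE_i = ½ΣIω² = 4403 J; KE_f = ½(3.397)(11.78)² = 235.8 J.
Fraction dissipated = (KE_i − KE_f)/KE_i = 0.9464.

fraction ≈ 0.946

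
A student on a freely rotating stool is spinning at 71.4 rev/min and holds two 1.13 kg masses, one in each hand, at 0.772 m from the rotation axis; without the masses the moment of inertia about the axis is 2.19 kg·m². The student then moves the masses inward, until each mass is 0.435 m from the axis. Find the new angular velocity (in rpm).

Angular momentum about the spin axis is conserved since the torque about it is zero.
I₁ = 2.19 + 2(1.13)(0.772)² = 3.537 kg·m²; I₂ = 2.19 + 2(1.13)(0.435)² = 2.618 kg·m².
ω₂ = I₁ω₁ / I₂ = (3.537)(71.4 rpm) / (2.618) = 96.47 rpm.

ω₂ ≈ 96.5 rpm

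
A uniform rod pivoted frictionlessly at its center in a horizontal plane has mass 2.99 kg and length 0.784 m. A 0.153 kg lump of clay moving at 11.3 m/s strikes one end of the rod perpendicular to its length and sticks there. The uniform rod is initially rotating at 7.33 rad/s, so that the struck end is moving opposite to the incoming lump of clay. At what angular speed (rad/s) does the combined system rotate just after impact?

About the pivot the impulsive forces during the collision are internal, so angular momentum about that axis is conserved.
I_p = (1/12)(2.99)(0.784)² = 0.1532 kg·m². Taking the sense of the lump of clay's angular momentum as positive, L_{lump} = m v R = (0.153)(11.3)(0.784/2) = 0.6777 kg·m²/s.
L_i = −I_p ω_p + m v R = −(0.1532)(7.33) + 0.6777 = -0.4449 kg·m²/s.
After sticking, I_f = I_p + m R² = 0.1532 + (0.153)(0.784/2)² = 0.1767 kg·m².
ω_f = L_i / I_f = -0.4449 / 0.1767 = -2.518 rad/s.

|ω_f| ≈ 2.52 rad/s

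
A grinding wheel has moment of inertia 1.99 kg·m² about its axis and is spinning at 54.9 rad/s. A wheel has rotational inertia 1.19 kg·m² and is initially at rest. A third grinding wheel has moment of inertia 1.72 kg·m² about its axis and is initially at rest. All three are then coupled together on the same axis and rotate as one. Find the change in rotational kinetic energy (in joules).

ΔKE ≈ -1780 J

No external torque acts about the common axis, so total angular momentum is conserved.
Taking A's sense as positive: L = (1.990)(54.9) = 109.3 kg·m²·rad/s.
Combined I = 1.990 + 1.190 + 1.720 = 4.900 kg·m².
ω_f = L / I = 109.3 / 4.900 = 22.30 rad/s.
KE_i = ½ΣIω² = 2999 J; KE_f = ½(4.900)(22.30)² = 1218 J.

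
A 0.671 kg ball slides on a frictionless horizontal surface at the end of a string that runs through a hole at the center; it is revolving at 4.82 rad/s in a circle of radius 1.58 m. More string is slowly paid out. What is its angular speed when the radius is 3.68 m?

ω₂ ≈ 0.889 rad/s

The constraining force is radial, so m r² ω about the center is conserved.
ω₂ = ω₁ (r₁/r₂)² = (4.82)(1.58/3.68)² = 0.8885 rad/s.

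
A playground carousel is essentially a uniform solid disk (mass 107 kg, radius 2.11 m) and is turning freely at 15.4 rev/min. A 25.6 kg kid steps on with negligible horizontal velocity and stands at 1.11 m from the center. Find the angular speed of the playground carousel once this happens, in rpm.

No external torque acts about the center; L_before = L_after.
I_p = ½(107)(2.11)² = 238.2 kg·m².
Added inertia Σmr² = (25.6)(1.11)² = 31.54 kg·m²; I_f = 238.2 + 31.54 = 269.7 kg·m².
ω_f = I_p ω_i / I_f = (238.2)(15.4) / 269.7 = 13.60 rpm.

ω_f ≈ 13.6 rpm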